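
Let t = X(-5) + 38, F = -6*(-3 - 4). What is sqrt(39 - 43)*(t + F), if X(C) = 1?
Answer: 162*I ≈ 162.0*I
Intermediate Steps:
F = 42 (F = -6*(-7) = 42)
t = 39 (t = 1 + 38 = 39)
sqrt(39 - 43)*(t + F) = sqrt(39 - 43)*(39 + 42) = sqrt(-4)*81 = (2*I)*81 = 162*I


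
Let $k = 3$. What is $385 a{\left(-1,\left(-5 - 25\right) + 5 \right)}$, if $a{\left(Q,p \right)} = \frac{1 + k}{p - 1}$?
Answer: $- \frac{770}{13} \approx -59.231$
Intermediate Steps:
$a{\left(Q,p \right)} = \frac{4}{-1 + p}$ ($a{\left(Q,p \right)} = \frac{1 + 3}{p - 1} = \frac{4}{-1 + p}$)
$385 a{\left(-1,\left(-5 - 25\right) + 5 \right)} = 385 \frac{4}{-1 + \left(\left(-5 - 25\right) + 5\right)} = 385 \frac{4}{-1 + \left(-30 + 5\right)} = 385 \frac{4}{-1 - 25} = 385 \frac{4}{-26} = 385 \cdot 4 \left(- \frac{1}{26}\right) = 385 \left(- \frac{2}{13}\right) = - \frac{770}{13}$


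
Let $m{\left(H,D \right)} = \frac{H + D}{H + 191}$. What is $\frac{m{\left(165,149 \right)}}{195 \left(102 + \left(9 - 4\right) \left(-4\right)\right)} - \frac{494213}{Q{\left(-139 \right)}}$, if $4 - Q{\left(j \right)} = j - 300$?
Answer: $- \frac{1406638855309}{1260875460} \approx -1115.6$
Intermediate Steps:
$Q{\left(j \right)} = 304 - j$ ($Q{\left(j \right)} = 4 - \left(j - 300\right) = 4 - \left(-300 + j\right) = 304 - j$)
$m{\left(H,D \right)} = \frac{D + H}{191 + H}$
$\frac{m{\left(165,149 \right)}}{195 \left(102 + \left(9 - 4\right) \left(-4\right)\right)} - \frac{494213}{Q{\left(-139 \right)}} = \frac{\frac{1}{191 + 165} \left(149 + 165\right)}{195 \left(102 + \left(9 - 4\right) \left(-4\right)\right)} - \frac{494213}{304 - -139} = \frac{\frac{1}{356} \cdot 314}{195 \left(102 + 5 \left(-4\right)\right)} - \frac{494213}{304 + 139} = \frac{\frac{1}{356} \cdot 314}{195 \left(102 - 20\right)} - \frac{494213}{443} = \frac{157}{178 \cdot 195 \cdot 82} - \frac{494213}{443} = \frac{157}{178 \cdot 15990} - \frac{494213}{443} = \frac{157}{178} \cdot \frac{1}{15990} - \frac{494213}{443} = \frac{157}{2846220} - \frac{494213}{443} = - \frac{1406638855309}{1260875460}$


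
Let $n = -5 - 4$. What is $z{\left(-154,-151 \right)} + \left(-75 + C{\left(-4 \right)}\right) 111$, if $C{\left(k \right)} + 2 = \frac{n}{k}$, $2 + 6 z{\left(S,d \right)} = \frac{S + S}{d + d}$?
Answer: $- \frac{15034913}{1812} \approx -8297.4$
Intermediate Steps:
$n = -9$
$z{\left(S,d \right)} = - \frac{1}{3} + \frac{S}{6 d}$ ($z{\left(S,d \right)} = - \frac{1}{3} + \frac{\left(S + S\right) \frac{1}{d + d}}{6} = - \frac{1}{3} + \frac{2 S \frac{1}{2 d}}{6} = - \frac{1}{3} + \frac{S \frac{1}{d}}{6} = - \frac{1}{3} + \frac{S}{6 d}$)
$C{\left(k \right)} = -2 - \frac{9}{k}$
$z{\left(-154,-151 \right)} + \left(-75 + C{\left(-4 \right)}\right) 111 = \frac{-154 - -302}{6 \left(-151\right)} + \left(-75 - \left(2 + \frac{9}{-4}\right)\right) 111 = \frac{1}{6} \left(- \frac{1}{151}\right) \left(-154 + 302\right) + \left(-75 - - \frac{1}{4}\right) 111 = \frac{1}{6} \left(- \frac{1}{151}\right) 148 + \left(-75 + \left(-2 + \frac{9}{4}\right)\right) 111 = - \frac{74}{453} + \left(-75 + \frac{1}{4}\right) 111 = - \frac{74}{453} - \frac{33189}{4} = - \frac{15034913}{1812}$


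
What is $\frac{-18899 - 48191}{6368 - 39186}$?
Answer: $\frac{33545}{16409} \approx 2.0443$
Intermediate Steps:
$\frac{-18899 - 48191}{6368 - 39186} = - \frac{67090}{6368 - 39186} = - \frac{67090}{-32818} = \left(-67090\right) \left(- \frac{1}{32818}\right) = \frac{33545}{16409}$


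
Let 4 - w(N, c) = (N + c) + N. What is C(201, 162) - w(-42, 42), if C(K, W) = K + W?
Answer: 317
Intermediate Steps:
w(N, c) = 4 - c - 2*N (w(N, c) = 4 - ((N + c) + N) = 4 - (c + 2*N) = 4 + (-c - 2*N) = 4 - c - 2*N)
C(201, 162) - w(-42, 42) = (201 + 162) - (4 - 1*42 - 2*(-42)) = 363 - (4 - 42 + 84) = 363 - 1*46 = 363 - 46 = 317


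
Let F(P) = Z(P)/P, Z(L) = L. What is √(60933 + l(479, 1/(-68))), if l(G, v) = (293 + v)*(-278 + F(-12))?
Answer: 3*I*√2597651/34 ≈ 142.21*I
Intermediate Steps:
F(P) = 1 (F(P) = P/P = 1)
l(G, v) = -81161 - 277*v (l(G, v) = (293 + v)*(-278 + 1) = (293 + v)*(-277) = -81161 - 277*v)
√(60933 + l(479, 1/(-68))) = √(60933 + (-81161 - 277/(-68))) = √(60933 + (-81161 - 277*(-1/68))) = √(60933 + (-81161 + 277/68)) = √(60933 - 5518671/68) = √(-1375227/68) = 3*I*√2597651/34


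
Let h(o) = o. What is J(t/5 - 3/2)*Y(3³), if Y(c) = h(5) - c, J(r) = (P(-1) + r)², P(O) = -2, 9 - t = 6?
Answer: -9251/50 ≈ -185.02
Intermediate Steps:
t = 3 (t = 9 - 1*6 = 9 - 6 = 3)
J(r) = (-2 + r)²
Y(c) = 5 - c
J(t/5 - 3/2)*Y(3³) = (-2 + (3/5 - 3/2))²*(5 - 1*3³) = (-2 + (3*(⅕) - 3*½))²*(5 - 1*27) = (-2 + (⅗ - 3/2))²*(5 - 27) = (-2 - 9/10)²*(-22) = (-29/10)²*(-22) = (841/100)*(-22) = -9251/50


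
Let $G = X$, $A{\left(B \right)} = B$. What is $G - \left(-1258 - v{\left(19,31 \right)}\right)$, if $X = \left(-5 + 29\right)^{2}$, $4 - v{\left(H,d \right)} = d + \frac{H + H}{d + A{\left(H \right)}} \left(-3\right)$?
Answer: $\frac{45232}{25} \approx 1809.3$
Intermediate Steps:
$v{\left(H,d \right)} = 4 - d + \frac{6 H}{H + d}$ ($v{\left(H,d \right)} = 4 - \left(d + \frac{H + H}{d + H} \left(-3\right)\right) = 4 - \left(d + \frac{2 H}{H + d} \left(-3\right)\right) = 4 - \left(d - \frac{6 H}{H + d}\right) = 4 + \left(- d + \frac{6 H}{H + d}\right) = 4 - d + \frac{6 H}{H + d}$)
$X = 576$ ($X = 24^{2} = 576$)
$G = 576$
$G - \left(-1258 - v{\left(19,31 \right)}\right) = 576 - \left(-1258 - \frac{- 31^{2} + 4 \cdot 31 + 10 \cdot 19 - 19 \cdot 31}{19 + 31}\right) = 576 - \left(-1258 - \frac{\left(-1\right) 961 + 124 + 190 - 589}{50}\right) = 576 - \left(-1258 - \frac{-961 + 124 + 190 - 589}{50}\right) = 576 - \left(-1258 - \frac{1}{50} \left(-1236\right)\right) = 576 - \left(-1258 - - \frac{618}{25}\right) = 576 - \left(-1258 + \frac{618}{25}\right) = 576 - - \frac{30832}{25} = 576 + \frac{30832}{25} = \frac{45232}{25}$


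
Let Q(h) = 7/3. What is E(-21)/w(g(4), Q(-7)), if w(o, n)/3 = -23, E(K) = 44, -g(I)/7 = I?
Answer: -44/69 ≈ -0.63768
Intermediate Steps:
g(I) = -7*I
Q(h) = 7/3 (Q(h) = 7*(⅓) = 7/3)
w(o, n) = -69 (w(o, n) = 3*(-23) = -69)
E(-21)/w(g(4), Q(-7)) = 44/(-69) = 44*(-1/69) = -44/69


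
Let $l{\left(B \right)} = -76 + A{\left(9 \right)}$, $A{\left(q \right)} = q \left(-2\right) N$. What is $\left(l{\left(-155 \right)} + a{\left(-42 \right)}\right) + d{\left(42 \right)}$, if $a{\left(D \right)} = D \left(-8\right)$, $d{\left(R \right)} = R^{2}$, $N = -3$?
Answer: $2078$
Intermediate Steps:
$A{\left(q \right)} = 6 q$ ($A{\left(q \right)} = q \left(-2\right) \left(-3\right) = - 2 q \left(-3\right) = 6 q$)
$l{\left(B \right)} = -22$ ($l{\left(B \right)} = -76 + 6 \cdot 9 = -76 + 54 = -22$)
$a{\left(D \right)} = - 8 D$
$\left(l{\left(-155 \right)} + a{\left(-42 \right)}\right) + d{\left(42 \right)} = \left(-22 - -336\right) + 42^{2} = \left(-22 + 336\right) + 1764 = 314 + 1764 = 2078$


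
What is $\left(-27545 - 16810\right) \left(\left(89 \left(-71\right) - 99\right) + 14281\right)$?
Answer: $-348763365$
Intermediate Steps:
$\left(-27545 - 16810\right) \left(\left(89 \left(-71\right) - 99\right) + 14281\right) = - 44355 \left(\left(-6319 - 99\right) + 14281\right) = - 44355 \left(-6418 + 14281\right) = \left(-44355\right) 7863 = -348763365$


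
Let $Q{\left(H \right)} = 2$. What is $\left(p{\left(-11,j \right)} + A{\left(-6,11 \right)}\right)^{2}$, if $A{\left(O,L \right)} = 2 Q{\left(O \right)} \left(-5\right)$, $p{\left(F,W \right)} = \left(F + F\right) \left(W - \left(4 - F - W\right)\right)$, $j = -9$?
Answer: $498436$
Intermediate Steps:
$p{\left(F,W \right)} = 2 F \left(-4 + F + 2 W\right)$ ($p{\left(F,W \right)} = 2 F \left(W - \left(4 - F - W\right)\right) = 2 F \left(W + \left(-4 + F + W\right)\right) = 2 F \left(-4 + F + 2 W\right)$)
$A{\left(O,L \right)} = -20$ ($A{\left(O,L \right)} = 2 \cdot 2 \left(-5\right) = 4 \left(-5\right) = -20$)
$\left(p{\left(-11,j \right)} + A{\left(-6,11 \right)}\right)^{2} = \left(2 \left(-11\right) \left(-4 - 11 + 2 \left(-9\right)\right) - 20\right)^{2} = \left(2 \left(-11\right) \left(-4 - 11 - 18\right) - 20\right)^{2} = \left(2 \left(-11\right) \left(-33\right) - 20\right)^{2} = \left(726 - 20\right)^{2} = 706^{2} = 498436$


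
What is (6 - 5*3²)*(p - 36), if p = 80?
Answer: -1716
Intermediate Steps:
(6 - 5*3²)*(p - 36) = (6 - 5*3²)*(80 - 36) = (6 - 5*9)*44 = (6 - 45)*44 = -39*44 = -1716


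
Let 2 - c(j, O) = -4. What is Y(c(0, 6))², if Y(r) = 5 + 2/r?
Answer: 256/9 ≈ 28.444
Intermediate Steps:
c(j, O) = 6 (c(j, O) = 2 - 1*(-4) = 2 + 4 = 6)
Y(c(0, 6))² = (5 + 2/6)² = (5 + 2*(⅙))² = (5 + ⅓)² = (16/3)² = 256/9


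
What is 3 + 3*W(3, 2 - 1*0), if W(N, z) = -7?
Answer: -18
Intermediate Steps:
3 + 3*W(3, 2 - 1*0) = 3 + 3*(-7) = 3 - 21 = -18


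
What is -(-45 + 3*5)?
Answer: 30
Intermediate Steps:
-(-45 + 3*5) = -(-45 + 15) = -1*(-30) = 30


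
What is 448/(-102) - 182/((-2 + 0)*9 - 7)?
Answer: 3682/1275 ≈ 2.8878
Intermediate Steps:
448/(-102) - 182/((-2 + 0)*9 - 7) = 448*(-1/102) - 182/(-2*9 - 7) = -224/51 - 182/(-18 - 7) = -224/51 - 182/(-25) = -224/51 - 182*(-1/25) = -224/51 + 182/25 = 3682/1275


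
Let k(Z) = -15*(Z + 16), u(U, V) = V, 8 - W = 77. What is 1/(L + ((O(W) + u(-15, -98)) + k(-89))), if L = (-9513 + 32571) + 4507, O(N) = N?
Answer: 1/28493 ≈ 3.5096e-5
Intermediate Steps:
W = -69 (W = 8 - 1*77 = 8 - 77 = -69)
L = 27565 (L = 23058 + 4507 = 27565)
k(Z) = -240 - 15*Z (k(Z) = -15*(16 + Z) = -240 - 15*Z)
1/(L + ((O(W) + u(-15, -98)) + k(-89))) = 1/(27565 + ((-69 - 98) + (-240 - 15*(-89)))) = 1/(27565 + (-167 + (-240 + 1335))) = 1/(27565 + (-167 + 1095)) = 1/(27565 + 928) = 1/28493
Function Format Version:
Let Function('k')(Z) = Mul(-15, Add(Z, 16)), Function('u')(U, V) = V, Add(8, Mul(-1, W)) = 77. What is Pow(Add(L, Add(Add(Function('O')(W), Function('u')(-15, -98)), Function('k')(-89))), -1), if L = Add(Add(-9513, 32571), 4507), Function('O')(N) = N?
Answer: Rational(1, 28493) ≈ 3.5096e-5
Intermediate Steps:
W = -69 (W = Add(8, Mul(-1, 77)) = Add(8, -77) = -69)
L = 27565 (L = Add(23058, 4507) = 27565)
Function('k')(Z) = Add(-240, Mul(-15, Z)) (Function('k')(Z) = Mul(-15, Add(16, Z)) = Add(-240, Mul(-15, Z)))
Pow(Add(L, Add(Add(Function('O')(W), Function('u')(-15, -98)), Function('k')(-89))), -1) = Pow(Add(27565, Add(Add(-69, -98), Add(-240, Mul(-15, -89)))), -1) = Pow(Add(27565, Add(-167, Add(-240, 1335))), -1) = Pow(Add(27565, Add(-167, 1095)), -1) = Pow(Add(27565, 928), -1) = Pow(28493, -1) = Rational(1, 28493)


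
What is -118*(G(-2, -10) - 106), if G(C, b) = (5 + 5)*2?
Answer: 10148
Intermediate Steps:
G(C, b) = 20 (G(C, b) = 10*2 = 20)
-118*(G(-2, -10) - 106) = -118*(20 - 106) = -118*(-86) = 10148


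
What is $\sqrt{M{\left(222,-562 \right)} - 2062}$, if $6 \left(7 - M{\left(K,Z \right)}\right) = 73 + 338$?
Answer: $\frac{i \sqrt{8494}}{2} \approx 46.081 i$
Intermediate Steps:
$M{\left(K,Z \right)} = - \frac{123}{2}$ ($M{\left(K,Z \right)} = 7 - \frac{73 + 338}{6} = 7 - \frac{137}{2} = - \frac{123}{2}$)
$\sqrt{M{\left(222,-562 \right)} - 2062} = \sqrt{- \frac{123}{2} - 2062} = \sqrt{- \frac{4247}{2}} = \frac{i \sqrt{8494}}{2}$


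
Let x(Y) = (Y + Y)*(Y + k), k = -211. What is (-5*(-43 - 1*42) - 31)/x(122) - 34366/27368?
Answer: -94634381/74290436 ≈ -1.2738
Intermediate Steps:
x(Y) = 2*Y*(-211 + Y) (x(Y) = (Y + Y)*(Y - 211) = (2*Y)*(-211 + Y) = 2*Y*(-211 + Y))
(-5*(-43 - 1*42) - 31)/x(122) - 34366/27368 = (-5*(-43 - 1*42) - 31)/((2*122*(-211 + 122))) - 34366/27368 = (-5*(-43 - 42) - 31)/((2*122*(-89))) - 34366*1/27368 = (-5*(-85) - 31)/(-21716) - 17183/13684 = (425 - 31)*(-1/21716) - 17183/13684 = 394*(-1/21716) - 17183/13684 = -197/10858 - 17183/13684 = -94634381/74290436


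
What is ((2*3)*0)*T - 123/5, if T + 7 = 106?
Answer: -123/5 ≈ -24.600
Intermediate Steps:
T = 99 (T = -7 + 106 = 99)
((2*3)*0)*T - 123/5 = ((2*3)*0)*99 - 123/5 = (6*0)*99 - 123*1/5 = 0*99 - 123/5 = 0 - 123/5 = -123/5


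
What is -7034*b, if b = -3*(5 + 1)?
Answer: 126612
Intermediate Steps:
b = -18 (b = -3*6 = -18)
-7034*b = -7034*(-18) = 126612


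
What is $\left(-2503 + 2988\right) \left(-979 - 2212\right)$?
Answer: $-1547635$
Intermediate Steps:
$\left(-2503 + 2988\right) \left(-979 - 2212\right) = 485 \left(-3191\right) = -1547635$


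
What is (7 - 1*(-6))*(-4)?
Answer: -52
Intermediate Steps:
(7 - 1*(-6))*(-4) = (7 + 6)*(-4) = 13*(-4) = -52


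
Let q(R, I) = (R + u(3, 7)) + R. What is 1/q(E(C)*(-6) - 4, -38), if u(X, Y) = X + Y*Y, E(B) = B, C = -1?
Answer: 1/56 ≈ 0.017857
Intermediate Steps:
u(X, Y) = X + Y²
q(R, I) = 52 + 2*R (q(R, I) = (R + (3 + 7²)) + R = (R + (3 + 49)) + R = (R + 52) + R = (52 + R) + R = 52 + 2*R)
1/q(E(C)*(-6) - 4, -38) = 1/(52 + 2*(-1*(-6) - 4)) = 1/(52 + 2*(6 - 4)) = 1/(52 + 2*2) = 1/(52 + 4) = 1/56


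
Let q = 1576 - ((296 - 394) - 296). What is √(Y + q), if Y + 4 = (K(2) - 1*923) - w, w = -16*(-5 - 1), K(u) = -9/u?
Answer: √3770/2 ≈ 30.700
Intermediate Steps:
w = 96 (w = -16*(-6) = 96)
Y = -2055/2 (Y = -4 + ((-9/2 - 1*923) - 1*96) = -4 + ((-9*½ - 923) - 96) = -4 + ((-9/2 - 923) - 96) = -4 + (-1855/2 - 96) = -4 - 2047/2 = -2055/2 ≈ -1027.5)
q = 1970 (q = 1576 - (-98 - 296) = 1576 - 1*(-394) = 1576 + 394 = 1970)
√(Y + q) = √(-2055/2 + 1970) = √(1885/2) = √3770/2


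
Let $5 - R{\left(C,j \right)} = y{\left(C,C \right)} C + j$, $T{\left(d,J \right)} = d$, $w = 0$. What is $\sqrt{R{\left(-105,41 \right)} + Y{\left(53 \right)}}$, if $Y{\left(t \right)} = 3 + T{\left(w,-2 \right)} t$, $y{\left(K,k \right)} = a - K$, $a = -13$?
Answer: $\sqrt{9627} \approx 98.117$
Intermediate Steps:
$y{\left(K,k \right)} = -13 - K$
$R{\left(C,j \right)} = 5 - j - C \left(-13 - C\right)$ ($R{\left(C,j \right)} = 5 - \left(\left(-13 - C\right) C + j\right) = 5 - \left(C \left(-13 - C\right) + j\right) = 5 - \left(j + C \left(-13 - C\right)\right) = 5 - j - C \left(-13 - C\right)$)
$Y{\left(t \right)} = 3$ ($Y{\left(t \right)} = 3 + 0 t = 3 + 0 = 3$)
$\sqrt{R{\left(-105,41 \right)} + Y{\left(53 \right)}} = \sqrt{\left(5 - 41 - 105 \left(13 - 105\right)\right) + 3} = \sqrt{\left(5 - 41 - -9660\right) + 3} = \sqrt{\left(5 - 41 + 9660\right) + 3} = \sqrt{9624 + 3} = \sqrt{9627}$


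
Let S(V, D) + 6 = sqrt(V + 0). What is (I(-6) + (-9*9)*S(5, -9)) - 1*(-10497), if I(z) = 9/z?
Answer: 21963/2 - 81*sqrt(5) ≈ 10800.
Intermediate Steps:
S(V, D) = -6 + sqrt(V) (S(V, D) = -6 + sqrt(V + 0) = -6 + sqrt(V))
(I(-6) + (-9*9)*S(5, -9)) - 1*(-10497) = (9/(-6) + (-9*9)*(-6 + sqrt(5))) - 1*(-10497) = (9*(-1/6) - 81*(-6 + sqrt(5))) + 10497 = (-3/2 + (486 - 81*sqrt(5))) + 10497 = (969/2 - 81*sqrt(5)) + 10497 = 21963/2 - 81*sqrt(5)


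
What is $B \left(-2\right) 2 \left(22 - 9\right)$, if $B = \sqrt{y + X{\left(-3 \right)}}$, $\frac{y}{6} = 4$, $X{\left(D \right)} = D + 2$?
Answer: $- 52 \sqrt{23} \approx -249.38$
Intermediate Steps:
$X{\left(D \right)} = 2 + D$
$y = 24$ ($y = 6 \cdot 4 = 24$)
$B = \sqrt{23}$ ($B = \sqrt{24 + \left(2 - 3\right)} = \sqrt{24 - 1} = \sqrt{23} \approx 4.7958$)
$B \left(-2\right) 2 \left(22 - 9\right) = \sqrt{23} \left(-2\right) 2 \left(22 - 9\right) = - 2 \sqrt{23} \cdot 2 \cdot 13 = - 4 \sqrt{23} \cdot 13 = - 52 \sqrt{23}$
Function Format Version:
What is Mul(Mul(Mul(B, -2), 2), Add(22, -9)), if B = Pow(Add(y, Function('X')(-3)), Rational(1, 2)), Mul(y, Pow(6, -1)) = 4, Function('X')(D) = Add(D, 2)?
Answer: Mul(-52, Pow(23, Rational(1, 2))) ≈ -249.38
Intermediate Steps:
Function('X')(D) = Add(2, D)
y = 24 (y = Mul(6, 4) = 24)
B = Pow(23, Rational(1, 2)) (B = Pow(Add(24, Add(2, -3)), Rational(1, 2)) = Pow(Add(24, -1), Rational(1, 2)) = Pow(23, Rational(1, 2)) ≈ 4.7958)
Mul(Mul(Mul(B, -2), 2), Add(22, -9)) = Mul(Mul(Mul(Pow(23, Rational(1, 2)), -2), 2), Add(22, -9)) = Mul(Mul(Mul(-2, Pow(23, Rational(1, 2))), 2), 13) = Mul(Mul(-4, Pow(23, Rational(1, 2))), 13) = Mul(-52, Pow(23, Rational(1, 2)))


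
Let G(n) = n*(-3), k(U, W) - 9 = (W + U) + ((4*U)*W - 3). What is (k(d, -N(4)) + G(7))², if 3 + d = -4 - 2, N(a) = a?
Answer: 13456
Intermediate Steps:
d = -9 (d = -3 + (-4 - 2) = -3 - 6 = -9)
k(U, W) = 6 + U + W + 4*U*W (k(U, W) = 9 + ((W + U) + ((4*U)*W - 3)) = 9 + ((U + W) + (4*U*W - 3)) = 9 + ((U + W) + (-3 + 4*U*W)) = 9 + (-3 + U + W + 4*U*W) = 6 + U + W + 4*U*W)
G(n) = -3*n
(k(d, -N(4)) + G(7))² = ((6 - 9 - 1*4 + 4*(-9)*(-1*4)) - 3*7)² = ((6 - 9 - 4 + 4*(-9)*(-4)) - 21)² = ((6 - 9 - 4 + 144) - 21)² = (137 - 21)² = 116² = 13456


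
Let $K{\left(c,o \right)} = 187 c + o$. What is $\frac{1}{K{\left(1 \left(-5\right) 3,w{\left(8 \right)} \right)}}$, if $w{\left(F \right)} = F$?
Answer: $- \frac{1}{2797} \approx -0.00035753$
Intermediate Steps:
$K{\left(c,o \right)} = o + 187 c$
$\frac{1}{K{\left(1 \left(-5\right) 3,w{\left(8 \right)} \right)}} = \frac{1}{8 + 187 \cdot 1 \left(-5\right) 3} = \frac{1}{8 + 187 \left(\left(-5\right) 3\right)} = \frac{1}{8 + 187 \left(-15\right)} = \frac{1}{8 - 2805} = \frac{1}{-2797} = - \frac{1}{2797}$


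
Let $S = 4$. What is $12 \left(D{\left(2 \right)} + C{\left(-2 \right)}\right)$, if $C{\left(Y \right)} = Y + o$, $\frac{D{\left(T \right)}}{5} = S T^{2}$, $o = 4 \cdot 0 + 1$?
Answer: $948$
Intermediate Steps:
$o = 1$ ($o = 0 + 1 = 1$)
$D{\left(T \right)} = 20 T^{2}$ ($D{\left(T \right)} = 5 \cdot 4 T^{2} = 20 T^{2}$)
$C{\left(Y \right)} = 1 + Y$ ($C{\left(Y \right)} = Y + 1 = 1 + Y$)
$12 \left(D{\left(2 \right)} + C{\left(-2 \right)}\right) = 12 \left(20 \cdot 2^{2} + \left(1 - 2\right)\right) = 12 \left(20 \cdot 4 - 1\right) = 12 \left(80 - 1\right) = 12 \cdot 79 = 948$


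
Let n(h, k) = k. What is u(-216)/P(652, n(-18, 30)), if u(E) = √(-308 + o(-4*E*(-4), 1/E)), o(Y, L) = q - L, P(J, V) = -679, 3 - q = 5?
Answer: -I*√401754/24444 ≈ -0.02593*I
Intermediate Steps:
q = -2 (q = 3 - 1*5 = 3 - 5 = -2)
o(Y, L) = -2 - L
u(E) = √(-310 - 1/E) (u(E) = √(-308 + (-2 - 1/E)) = √(-310 - 1/E))
u(-216)/P(652, n(-18, 30)) = √(-310 - 1/(-216))/(-679) = √(-310 - 1*(-1/216))*(-1/679) = √(-310 + 1/216)*(-1/679) = √(-66959/216)*(-1/679) = (I*√401754/36)*(-1/679) = -I*√401754/24444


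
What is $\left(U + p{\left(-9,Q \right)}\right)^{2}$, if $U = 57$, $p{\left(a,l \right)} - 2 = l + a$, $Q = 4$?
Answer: $2916$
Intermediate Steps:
$p{\left(a,l \right)} = 2 + a + l$ ($p{\left(a,l \right)} = 2 + \left(l + a\right) = 2 + \left(a + l\right) = 2 + a + l$)
$\left(U + p{\left(-9,Q \right)}\right)^{2} = \left(57 + \left(2 - 9 + 4\right)\right)^{2} = \left(57 - 3\right)^{2} = 54^{2} = 2916$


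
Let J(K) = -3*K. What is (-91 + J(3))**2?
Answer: 10000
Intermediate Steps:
(-91 + J(3))**2 = (-91 - 3*3)**2 = (-91 - 9)**2 = (-100)**2 = 10000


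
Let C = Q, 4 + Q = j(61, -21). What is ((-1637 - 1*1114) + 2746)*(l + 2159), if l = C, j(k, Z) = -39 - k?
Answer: -10275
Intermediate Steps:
Q = -104 (Q = -4 + (-39 - 1*61) = -4 + (-39 - 61) = -4 - 100 = -104)
C = -104
l = -104
((-1637 - 1*1114) + 2746)*(l + 2159) = ((-1637 - 1*1114) + 2746)*(-104 + 2159) = ((-1637 - 1114) + 2746)*2055 = (-2751 + 2746)*2055 = -5*2055 = -10275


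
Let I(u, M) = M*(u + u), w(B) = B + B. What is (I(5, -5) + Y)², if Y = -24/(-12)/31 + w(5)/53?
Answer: 6680446756/2699449 ≈ 2474.7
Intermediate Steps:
w(B) = 2*B
Y = 416/1643 (Y = -24/(-12)/31 + (2*5)/53 = -24*(-1/12)*(1/31) + 10*(1/53) = 2*(1/31) + 10/53 = 2/31 + 10/53 = 416/1643 ≈ 0.25320)
I(u, M) = 2*M*u (I(u, M) = M*(2*u) = 2*M*u)
(I(5, -5) + Y)² = (2*(-5)*5 + 416/1643)² = (-50 + 416/1643)² = (-81734/1643)² = 6680446756/2699449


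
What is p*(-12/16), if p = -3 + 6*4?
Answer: -63/4 ≈ -15.750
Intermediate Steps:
p = 21 (p = -3 + 24 = 21)
p*(-12/16) = 21*(-12/16) = 21*(-12*1/16) = 21*(-3/4) = -63/4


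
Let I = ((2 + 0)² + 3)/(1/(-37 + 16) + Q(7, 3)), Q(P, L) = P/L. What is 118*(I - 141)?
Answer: -130213/8 ≈ -16277.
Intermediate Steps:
I = 49/16 (I = ((2 + 0)² + 3)/(1/(-37 + 16) + 7/3) = (2² + 3)/(1/(-21) + 7*(⅓)) = (4 + 3)/(-1/21 + 7/3) = 7/(16/7) = 7*(7/16) = 49/16 ≈ 3.0625)
118*(I - 141) = 118*(49/16 - 141) = 118*(-2207/16) = -130213/8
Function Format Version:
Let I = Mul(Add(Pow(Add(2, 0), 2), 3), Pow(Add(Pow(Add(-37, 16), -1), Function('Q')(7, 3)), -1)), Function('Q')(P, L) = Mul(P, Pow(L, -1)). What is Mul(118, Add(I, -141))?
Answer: Rational(-130213, 8) ≈ -16277.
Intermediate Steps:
I = Rational(49, 16) (I = Mul(Add(Pow(Add(2, 0), 2), 3), Pow(Add(Pow(Add(-37, 16), -1), Mul(7, Pow(3, -1))), -1)) = Mul(Add(Pow(2, 2), 3), Pow(Add(Pow(-21, -1), Mul(7, Rational(1, 3))), -1)) = Mul(Add(4, 3), Pow(Add(Rational(-1, 21), Rational(7, 3)), -1)) = Mul(7, Pow(Rational(16, 7), -1)) = Mul(7, Rational(7, 16)) = Rational(49, 16) ≈ 3.0625)
Mul(118, Add(I, -141)) = Mul(118, Add(Rational(49, 16), -141)) = Mul(118, Rational(-2207, 16)) = Rational(-130213, 8)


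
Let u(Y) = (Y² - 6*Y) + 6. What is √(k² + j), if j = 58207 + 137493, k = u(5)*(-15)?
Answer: 5*√7837 ≈ 442.63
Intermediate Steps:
u(Y) = 6 + Y² - 6*Y
k = -15 (k = (6 + 5² - 6*5)*(-15) = (6 + 25 - 30)*(-15) = 1*(-15) = -15)
j = 195700
√(k² + j) = √((-15)² + 195700) = √(225 + 195700) = √195925 = 5*√7837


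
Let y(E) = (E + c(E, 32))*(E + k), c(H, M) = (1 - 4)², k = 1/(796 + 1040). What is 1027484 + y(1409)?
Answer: 2777360137/918 ≈ 3.0254e+6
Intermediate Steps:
k = 1/1836 ≈ 0.00054466
c(H, M) = 9 (c(H, M) = (-3)² = 9)
y(E) = (9 + E)*(1/1836 + E) (y(E) = (E + 9)*(E + 1/1836) = (9 + E)*(1/1836 + E))
1027484 + y(1409) = 1027484 + (1/204 + 1409² + (16525/1836)*1409) = 1027484 + (1/204 + 1985281 + 23283725/1836) = 1027484 + 1834129825/918 = 2777360137/918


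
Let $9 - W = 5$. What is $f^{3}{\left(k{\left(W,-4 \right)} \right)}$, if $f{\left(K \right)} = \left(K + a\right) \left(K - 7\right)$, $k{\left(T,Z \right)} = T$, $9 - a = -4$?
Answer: $-132651$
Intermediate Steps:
$W = 4$ ($W = 9 - 5 = 4$)
$a = 13$ ($a = 9 - -4 = 9 + 4 = 13$)
$f{\left(K \right)} = \left(-7 + K\right) \left(13 + K\right)$ ($f{\left(K \right)} = \left(K + 13\right) \left(K - 7\right) = \left(13 + K\right) \left(-7 + K\right) = \left(-7 + K\right) \left(13 + K\right)$)
$f^{3}{\left(k{\left(W,-4 \right)} \right)} = \left(-91 + 4^{2} + 6 \cdot 4\right)^{3} = \left(-91 + 16 + 24\right)^{3} = \left(-51\right)^{3} = -132651$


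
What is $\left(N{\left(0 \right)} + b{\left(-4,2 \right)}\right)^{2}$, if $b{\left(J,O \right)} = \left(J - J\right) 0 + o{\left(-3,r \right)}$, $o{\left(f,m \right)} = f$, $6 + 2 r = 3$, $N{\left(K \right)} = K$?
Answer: $9$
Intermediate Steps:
$r = - \frac{3}{2}$ ($r = -3 + \frac{1}{2} \cdot 3 = -3 + \frac{3}{2} = - \frac{3}{2} \approx -1.5$)
$b{\left(J,O \right)} = -3$ ($b{\left(J,O \right)} = \left(J - J\right) 0 - 3 = 0 \cdot 0 - 3 = 0 - 3 = -3$)
$\left(N{\left(0 \right)} + b{\left(-4,2 \right)}\right)^{2} = \left(0 - 3\right)^{2} = \left(-3\right)^{2} = 9$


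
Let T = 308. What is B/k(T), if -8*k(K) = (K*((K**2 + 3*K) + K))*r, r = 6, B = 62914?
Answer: -31457/11099088 ≈ -0.0028342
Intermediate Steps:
k(K) = -3*K*(K**2 + 4*K)/4 (k(K) = -K*((K**2 + 3*K) + K)*6/8 = -K*(K**2 + 4*K)*6/8 = -3*K*(K**2 + 4*K)/4)
B/k(T) = 62914/(((3/4)*308**2*(-4 - 1*308))) = 62914/(((3/4)*94864*(-4 - 308))) = 62914/(((3/4)*94864*(-312))) = 62914/(-22198176) = 62914*(-1/22198176) = -31457/11099088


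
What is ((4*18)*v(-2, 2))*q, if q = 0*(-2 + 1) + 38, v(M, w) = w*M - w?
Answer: -16416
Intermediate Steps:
v(M, w) = -w + M*w (v(M, w) = M*w - w = -w + M*w)
q = 38 (q = 0*(-1) + 38 = 0 + 38 = 38)
((4*18)*v(-2, 2))*q = ((4*18)*(2*(-1 - 2)))*38 = (72*(2*(-3)))*38 = (72*(-6))*38 = -432*38 = -16416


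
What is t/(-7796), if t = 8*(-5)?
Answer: 10/1949 ≈ 0.0051308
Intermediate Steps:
t = -40
t/(-7796) = -40/(-7796) = -40*(-1/7796) = 10/1949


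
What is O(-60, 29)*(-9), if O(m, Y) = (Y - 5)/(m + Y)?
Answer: 216/31 ≈ 6.9677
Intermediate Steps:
O(m, Y) = (-5 + Y)/(Y + m)
O(-60, 29)*(-9) = ((-5 + 29)/(29 - 60))*(-9) = (24/(-31))*(-9) = -1/31*24*(-9) = -24/31*(-9) = 216/31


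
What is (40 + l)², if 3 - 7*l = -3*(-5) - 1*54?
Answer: 2116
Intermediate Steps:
l = 6 (l = 3/7 - (-3*(-5) - 1*54)/7 = 3/7 - (15 - 54)/7 = 3/7 - ⅐*(-39) = 3/7 + 39/7 = 6)
(40 + l)² = (40 + 6)² = 46² = 2116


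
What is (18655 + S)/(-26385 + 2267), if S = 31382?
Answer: -50037/24118 ≈ -2.0747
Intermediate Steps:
(18655 + S)/(-26385 + 2267) = (18655 + 31382)/(-26385 + 2267) = 50037/(-24118) = 50037*(-1/24118) = -50037/24118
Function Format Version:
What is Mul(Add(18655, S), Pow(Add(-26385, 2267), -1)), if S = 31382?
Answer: Rational(-50037, 24118) ≈ -2.0747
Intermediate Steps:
Mul(Add(18655, S), Pow(Add(-26385, 2267), -1)) = Mul(Add(18655, 31382), Pow(Add(-26385, 2267), -1)) = Mul(50037, Pow(-24118, -1)) = Mul(50037, Rational(-1, 24118)) = Rational(-50037, 24118)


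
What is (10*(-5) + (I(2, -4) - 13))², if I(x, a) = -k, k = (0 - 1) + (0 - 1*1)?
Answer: 3721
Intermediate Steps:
k = -2 (k = -1 + (0 - 1) = -1 - 1 = -2)
I(x, a) = 2 (I(x, a) = -1*(-2) = 2)
(10*(-5) + (I(2, -4) - 13))² = (10*(-5) + (2 - 13))² = (-50 - 11)² = (-61)² = 3721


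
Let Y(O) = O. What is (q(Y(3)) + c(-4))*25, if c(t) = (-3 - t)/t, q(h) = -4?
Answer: -425/4 ≈ -106.25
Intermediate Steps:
c(t) = (-3 - t)/t
(q(Y(3)) + c(-4))*25 = (-4 + (-3 - 1*(-4))/(-4))*25 = (-4 - (-3 + 4)/4)*25 = (-4 - 1/4*1)*25 = (-4 - 1/4)*25 = -17/4*25 = -425/4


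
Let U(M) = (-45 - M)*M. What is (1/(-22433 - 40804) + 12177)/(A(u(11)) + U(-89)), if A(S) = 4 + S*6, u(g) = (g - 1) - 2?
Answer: -192509237/61086942 ≈ -3.1514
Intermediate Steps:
u(g) = -3 + g (u(g) = (-1 + g) - 2 = -3 + g)
U(M) = M*(-45 - M)
A(S) = 4 + 6*S
(1/(-22433 - 40804) + 12177)/(A(u(11)) + U(-89)) = (1/(-22433 - 40804) + 12177)/((4 + 6*(-3 + 11)) - 1*(-89)*(45 - 89)) = (1/(-63237) + 12177)/((4 + 6*8) - 1*(-89)*(-44)) = (-1/63237 + 12177)/((4 + 48) - 3916) = 770036948/(63237*(52 - 3916)) = (770036948/63237)/(-3864) = (770036948/63237)*(-1/3864) = -192509237/61086942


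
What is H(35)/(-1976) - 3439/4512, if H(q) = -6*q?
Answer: -730993/1114464 ≈ -0.65591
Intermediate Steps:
H(35)/(-1976) - 3439/4512 = -6*35/(-1976) - 3439/4512 = -210*(-1/1976) - 3439*1/4512 = 105/988 - 3439/4512 = -730993/1114464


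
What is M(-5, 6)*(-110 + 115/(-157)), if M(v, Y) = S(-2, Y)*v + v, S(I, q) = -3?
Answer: -173850/157 ≈ -1107.3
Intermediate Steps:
M(v, Y) = -2*v (M(v, Y) = -3*v + v = -2*v)
M(-5, 6)*(-110 + 115/(-157)) = (-2*(-5))*(-110 + 115/(-157)) = 10*(-110 + 115*(-1/157)) = 10*(-110 - 115/157) = 10*(-17385/157) = -173850/157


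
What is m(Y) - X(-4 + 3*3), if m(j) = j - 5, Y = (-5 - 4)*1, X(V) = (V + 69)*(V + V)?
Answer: -754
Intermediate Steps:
X(V) = 2*V*(69 + V) (X(V) = (69 + V)*(2*V) = 2*V*(69 + V))
Y = -9 (Y = -9*1 = -9)
m(j) = -5 + j
m(Y) - X(-4 + 3*3) = (-5 - 9) - 2*(-4 + 3*3)*(69 + (-4 + 3*3)) = -14 - 2*(-4 + 9)*(69 + (-4 + 9)) = -14 - 2*5*(69 + 5) = -14 - 2*5*74 = -14 - 1*740 = -14 - 740 = -754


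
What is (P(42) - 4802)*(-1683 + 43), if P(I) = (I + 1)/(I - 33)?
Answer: 70807000/9 ≈ 7.8674e+6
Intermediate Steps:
P(I) = (1 + I)/(-33 + I)
(P(42) - 4802)*(-1683 + 43) = ((1 + 42)/(-33 + 42) - 4802)*(-1683 + 43) = (43/9 - 4802)*(-1640) = -43175/9*(-1640) = 70807000/9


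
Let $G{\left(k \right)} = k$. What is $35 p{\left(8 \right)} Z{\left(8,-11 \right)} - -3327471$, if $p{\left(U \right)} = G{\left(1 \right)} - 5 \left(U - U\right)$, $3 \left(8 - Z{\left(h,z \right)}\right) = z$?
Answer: $\frac{9983638}{3} \approx 3.3279 \cdot 10^{6}$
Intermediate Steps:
$Z{\left(h,z \right)} = 8 - \frac{z}{3}$
$p{\left(U \right)} = 1$ ($p{\left(U \right)} = 1 - 5 \left(U - U\right) = 1 - 0 = 1 + 0 = 1$)
$35 p{\left(8 \right)} Z{\left(8,-11 \right)} - -3327471 = 35 \cdot 1 \left(8 - - \frac{11}{3}\right) - -3327471 = 35 \left(8 + \frac{11}{3}\right) + 3327471 = 35 \cdot \frac{35}{3} + 3327471 = \frac{1225}{3} + 3327471 = \frac{9983638}{3}$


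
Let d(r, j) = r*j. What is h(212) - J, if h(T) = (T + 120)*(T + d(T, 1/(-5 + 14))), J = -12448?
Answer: 815872/9 ≈ 90653.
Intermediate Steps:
d(r, j) = j*r
h(T) = 10*T*(120 + T)/9 (h(T) = (T + 120)*(T + T/(-5 + 14)) = (120 + T)*(T + T/9) = (120 + T)*(10*T/9) = 10*T*(120 + T)/9)
h(212) - J = (10/9)*212*(120 + 212) - 1*(-12448) = (10/9)*212*332 + 12448 = 703840/9 + 12448 = 815872/9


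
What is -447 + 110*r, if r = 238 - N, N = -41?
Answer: 30243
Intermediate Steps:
r = 279 (r = 238 - 1*(-41) = 238 + 41 = 279)
-447 + 110*r = -447 + 110*279 = -447 + 30690 = 30243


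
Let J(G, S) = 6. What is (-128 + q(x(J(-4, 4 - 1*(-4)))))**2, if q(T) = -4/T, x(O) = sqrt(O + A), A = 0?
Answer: 49160/3 + 512*sqrt(6)/3 ≈ 16805.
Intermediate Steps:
x(O) = sqrt(O) (x(O) = sqrt(O + 0) = sqrt(O))
(-128 + q(x(J(-4, 4 - 1*(-4)))))**2 = (-128 - 4*sqrt(6)/6)**2 = (-128 - 2*sqrt(6)/3)**2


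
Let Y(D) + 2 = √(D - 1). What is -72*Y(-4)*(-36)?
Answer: -5184 + 2592*I*√5 ≈ -5184.0 + 5795.9*I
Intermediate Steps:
Y(D) = -2 + √(-1 + D) (Y(D) = -2 + √(D - 1) = -2 + √(-1 + D))
-72*Y(-4)*(-36) = -72*(-2 + √(-1 - 4))*(-36) = -72*(-2 + √(-5))*(-36) = -72*(-2 + I*√5)*(-36) = (144 - 72*I*√5)*(-36) = -5184 + 2592*I*√5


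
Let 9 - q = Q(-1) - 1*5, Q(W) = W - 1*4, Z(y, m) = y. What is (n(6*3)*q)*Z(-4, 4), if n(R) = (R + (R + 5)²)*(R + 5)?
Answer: -956156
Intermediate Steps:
Q(W) = -4 + W (Q(W) = W - 4 = -4 + W)
n(R) = (5 + R)*(R + (5 + R)²) (n(R) = (R + (5 + R)²)*(5 + R) = (5 + R)*(R + (5 + R)²))
q = 19 (q = 9 - ((-4 - 1) - 1*5) = 9 - (-5 - 5) = 9 - 1*(-10) = 9 + 10 = 19)
(n(6*3)*q)*Z(-4, 4) = ((125 + (6*3)³ + 16*(6*3)² + 80*(6*3))*19)*(-4) = ((125 + 18³ + 16*18² + 80*18)*19)*(-4) = ((125 + 5832 + 16*324 + 1440)*19)*(-4) = ((125 + 5832 + 5184 + 1440)*19)*(-4) = (12581*19)*(-4) = 239039*(-4) = -956156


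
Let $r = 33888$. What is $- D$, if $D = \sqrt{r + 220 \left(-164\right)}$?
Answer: $- 4 i \sqrt{137} \approx - 46.819 i$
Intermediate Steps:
$D = 4 i \sqrt{137}$ ($D = \sqrt{33888 + 220 \left(-164\right)} = \sqrt{33888 - 36080} = \sqrt{-2192} = 4 i \sqrt{137} \approx 46.819 i$)
$- D = - 4 i \sqrt{137}$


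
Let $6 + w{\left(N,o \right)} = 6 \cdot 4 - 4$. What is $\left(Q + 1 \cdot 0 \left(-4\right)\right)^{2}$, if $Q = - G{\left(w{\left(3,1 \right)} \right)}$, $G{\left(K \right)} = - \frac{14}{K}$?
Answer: $1$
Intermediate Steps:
$w{\left(N,o \right)} = 14$ ($w{\left(N,o \right)} = -6 + \left(6 \cdot 4 - 4\right) = -6 + \left(24 - 4\right) = -6 + 20 = 14$)
$Q = 1$ ($Q = - \frac{-14}{14} = \left(-1\right) \left(-1\right) = 1$)
$\left(Q + 1 \cdot 0 \left(-4\right)\right)^{2} = \left(1 + 1 \cdot 0 \left(-4\right)\right)^{2} = \left(1 + 0 \left(-4\right)\right)^{2} = \left(1 + 0\right)^{2} = 1^{2} = 1$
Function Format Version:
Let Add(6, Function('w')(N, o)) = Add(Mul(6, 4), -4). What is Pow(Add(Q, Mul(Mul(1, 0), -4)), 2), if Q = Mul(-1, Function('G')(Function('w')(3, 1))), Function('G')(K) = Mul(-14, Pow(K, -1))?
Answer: 1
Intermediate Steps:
Function('w')(N, o) = 14 (Function('w')(N, o) = Add(-6, Add(Mul(6, 4), -4)) = Add(-6, Add(24, -4)) = Add(-6, 20) = 14)
Q = 1 (Q = Mul(-1, Mul(-14, Pow(14, -1))) = Mul(-1, Mul(-14, Rational(1, 14))) = Mul(-1, -1) = 1)
Pow(Add(Q, Mul(Mul(1, 0), -4)), 2) = Pow(Add(1, Mul(Mul(1, 0), -4)), 2) = Pow(Add(1, Mul(0, -4)), 2) = Pow(Add(1, 0), 2) = Pow(1, 2) = 1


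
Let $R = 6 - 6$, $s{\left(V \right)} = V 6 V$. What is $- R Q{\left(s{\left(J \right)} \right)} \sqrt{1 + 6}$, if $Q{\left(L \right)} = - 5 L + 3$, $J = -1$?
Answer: $0$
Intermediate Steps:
$s{\left(V \right)} = 6 V^{2}$ ($s{\left(V \right)} = 6 V V = 6 V^{2}$)
$Q{\left(L \right)} = 3 - 5 L$
$R = 0$ ($R = 6 - 6 = 0$)
$- R Q{\left(s{\left(J \right)} \right)} \sqrt{1 + 6} = \left(-1\right) 0 \left(3 - 5 \cdot 6 \left(-1\right)^{2}\right) \sqrt{1 + 6} = 0 \left(3 - 5 \cdot 6 \cdot 1\right) \sqrt{7} = 0 \left(3 - 30\right) \sqrt{7} = 0 \left(-27\right) \sqrt{7} = 0 \sqrt{7} = 0$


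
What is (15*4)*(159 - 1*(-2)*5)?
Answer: 10140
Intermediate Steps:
(15*4)*(159 - 1*(-2)*5) = 60*(159 + 2*5) = 60*(159 + 10) = 60*169 = 10140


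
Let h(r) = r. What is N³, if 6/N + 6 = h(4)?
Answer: -27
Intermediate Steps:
N = -3 (N = 6/(-6 + 4) = 6/(-2) = 6*(-½) = -3)
N³ = (-3)³ = -27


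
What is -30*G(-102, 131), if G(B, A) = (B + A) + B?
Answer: 2190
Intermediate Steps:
G(B, A) = A + 2*B (G(B, A) = (A + B) + B = A + 2*B)
-30*G(-102, 131) = -30*(131 + 2*(-102)) = -30*(131 - 204) = -30*(-73) = 2190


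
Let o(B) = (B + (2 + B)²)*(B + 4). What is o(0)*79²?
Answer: 99856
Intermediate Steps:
o(B) = (4 + B)*(B + (2 + B)²) (o(B) = (B + (2 + B)²)*(4 + B) = (4 + B)*(B + (2 + B)²))
o(0)*79² = (16 + 0³ + 9*0² + 24*0)*79² = (16 + 0 + 9*0 + 0)*6241 = (16 + 0 + 0 + 0)*6241 = 16*6241 = 99856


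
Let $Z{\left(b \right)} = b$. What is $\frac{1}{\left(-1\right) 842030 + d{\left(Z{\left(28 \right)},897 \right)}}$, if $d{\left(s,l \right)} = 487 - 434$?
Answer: $- \frac{1}{841977} \approx -1.1877 \cdot 10^{-6}$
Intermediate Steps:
$d{\left(s,l \right)} = 53$ ($d{\left(s,l \right)} = 487 - 434 = 53$)
$\frac{1}{\left(-1\right) 842030 + d{\left(Z{\left(28 \right)},897 \right)}} = \frac{1}{\left(-1\right) 842030 + 53} = \frac{1}{-842030 + 53} = \frac{1}{-841977} = - \frac{1}{841977}$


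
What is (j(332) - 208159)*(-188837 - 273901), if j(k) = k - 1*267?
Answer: 96293001372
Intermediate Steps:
j(k) = -267 + k (j(k) = k - 267 = -267 + k)
(j(332) - 208159)*(-188837 - 273901) = ((-267 + 332) - 208159)*(-188837 - 273901) = (65 - 208159)*(-462738) = -208094*(-462738) = 96293001372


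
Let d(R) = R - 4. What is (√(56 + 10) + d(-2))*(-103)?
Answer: 618 - 103*√66 ≈ -218.78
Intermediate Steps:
d(R) = -4 + R
(√(56 + 10) + d(-2))*(-103) = (√(56 + 10) + (-4 - 2))*(-103) = (√66 - 6)*(-103) = (-6 + √66)*(-103) = 618 - 103*√66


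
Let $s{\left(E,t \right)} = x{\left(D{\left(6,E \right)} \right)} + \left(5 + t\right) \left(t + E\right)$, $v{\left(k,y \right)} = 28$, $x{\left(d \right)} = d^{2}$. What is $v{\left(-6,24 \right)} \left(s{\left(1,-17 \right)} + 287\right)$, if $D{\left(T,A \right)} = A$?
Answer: $13440$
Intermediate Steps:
$s{\left(E,t \right)} = E^{2} + \left(5 + t\right) \left(E + t\right)$ ($s{\left(E,t \right)} = E^{2} + \left(5 + t\right) \left(t + E\right) = E^{2} + \left(5 + t\right) \left(E + t\right)$)
$v{\left(-6,24 \right)} \left(s{\left(1,-17 \right)} + 287\right) = 28 \left(\left(1^{2} + \left(-17\right)^{2} + 5 \cdot 1 + 5 \left(-17\right) + 1 \left(-17\right)\right) + 287\right) = 28 \left(\left(1 + 289 + 5 - 85 - 17\right) + 287\right) = 28 \left(193 + 287\right) = 28 \cdot 480 = 13440$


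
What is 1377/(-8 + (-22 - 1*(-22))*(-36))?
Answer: -1377/8 ≈ -172.13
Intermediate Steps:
1377/(-8 + (-22 - 1*(-22))*(-36)) = 1377/(-8 + (-22 + 22)*(-36)) = 1377/(-8 + 0*(-36)) = 1377/(-8 + 0) = 1377/(-8) = 1377*(-⅛) = -1377/8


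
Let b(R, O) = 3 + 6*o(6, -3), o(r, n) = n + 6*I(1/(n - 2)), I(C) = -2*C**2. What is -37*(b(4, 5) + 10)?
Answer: 7289/25 ≈ 291.56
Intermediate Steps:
o(r, n) = n - 12/(-2 + n)**2 (o(r, n) = n + 6*(-2/(n - 2)**2) = n + 6*(-2/(-2 + n)**2) = n - 12/(-2 + n)**2)
b(R, O) = -447/25 (b(R, O) = 3 + 6*(-3 - 12/(-2 - 3)**2) = 3 + 6*(-3 - 12/(-5)**2) = 3 + 6*(-3 - 12*1/25) = 3 + 6*(-3 - 12/25) = 3 + 6*(-87/25) = 3 - 522/25 = -447/25)
-37*(b(4, 5) + 10) = -37*(-447/25 + 10) = -37*(-197/25) = 7289/25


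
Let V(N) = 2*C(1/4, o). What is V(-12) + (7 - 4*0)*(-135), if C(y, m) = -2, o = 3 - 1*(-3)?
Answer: -949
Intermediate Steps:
o = 6 (o = 3 + 3 = 6)
V(N) = -4 (V(N) = 2*(-2) = -4)
V(-12) + (7 - 4*0)*(-135) = -4 + (7 - 4*0)*(-135) = -4 + (7 + 0)*(-135) = -4 + 7*(-135) = -4 - 945 = -949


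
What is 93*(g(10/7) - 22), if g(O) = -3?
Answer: -2325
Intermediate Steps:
93*(g(10/7) - 22) = 93*(-3 - 22) = 93*(-25) = -2325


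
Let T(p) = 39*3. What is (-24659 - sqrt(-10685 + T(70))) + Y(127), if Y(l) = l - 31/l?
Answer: -3115595/127 - 2*I*sqrt(2642) ≈ -24532.0 - 102.8*I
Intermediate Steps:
T(p) = 117
Y(l) = l - 31/l
(-24659 - sqrt(-10685 + T(70))) + Y(127) = (-24659 - sqrt(-10685 + 117)) + (127 - 31/127) = (-24659 - sqrt(-10568)) + (127 - 31*1/127) = (-24659 - 2*I*sqrt(2642)) + (127 - 31/127) = (-24659 - 2*I*sqrt(2642)) + 16098/127 = -3115595/127 - 2*I*sqrt(2642)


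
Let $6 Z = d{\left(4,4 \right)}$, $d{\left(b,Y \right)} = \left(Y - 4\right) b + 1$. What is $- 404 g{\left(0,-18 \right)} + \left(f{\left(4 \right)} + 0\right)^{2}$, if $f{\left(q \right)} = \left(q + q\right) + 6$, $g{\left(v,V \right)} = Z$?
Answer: $\frac{386}{3} \approx 128.67$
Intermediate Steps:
$d{\left(b,Y \right)} = 1 + b \left(-4 + Y\right)$ ($d{\left(b,Y \right)} = \left(Y - 4\right) b + 1 = \left(-4 + Y\right) b + 1 = b \left(-4 + Y\right) + 1 = 1 + b \left(-4 + Y\right)$)
$Z = \frac{1}{6}$ ($Z = \frac{1 - 16 + 4 \cdot 4}{6} = \frac{1 - 16 + 16}{6} = \frac{1}{6} \cdot 1 = \frac{1}{6} \approx 0.16667$)
$g{\left(v,V \right)} = \frac{1}{6}$
$f{\left(q \right)} = 6 + 2 q$ ($f{\left(q \right)} = 2 q + 6 = 6 + 2 q$)
$- 404 g{\left(0,-18 \right)} + \left(f{\left(4 \right)} + 0\right)^{2} = \left(-404\right) \frac{1}{6} + \left(\left(6 + 2 \cdot 4\right) + 0\right)^{2} = - \frac{202}{3} + \left(\left(6 + 8\right) + 0\right)^{2} = - \frac{202}{3} + \left(14 + 0\right)^{2} = - \frac{202}{3} + 14^{2} = - \frac{202}{3} + 196 = \frac{386}{3}$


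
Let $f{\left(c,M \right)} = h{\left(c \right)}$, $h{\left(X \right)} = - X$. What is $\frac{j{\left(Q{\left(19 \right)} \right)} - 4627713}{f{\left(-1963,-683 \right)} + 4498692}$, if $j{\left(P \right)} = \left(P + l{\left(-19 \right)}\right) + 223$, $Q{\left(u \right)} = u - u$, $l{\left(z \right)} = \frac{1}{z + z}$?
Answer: $- \frac{175844621}{171024890} \approx -1.0282$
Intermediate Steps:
$f{\left(c,M \right)} = - c$
$l{\left(z \right)} = \frac{1}{2 z}$
$Q{\left(u \right)} = 0$
$j{\left(P \right)} = \frac{8473}{38} + P$ ($j{\left(P \right)} = \left(P + \frac{1}{2 \left(-19\right)}\right) + 223 = \left(P + \frac{1}{2} \left(- \frac{1}{19}\right)\right) + 223 = \left(P - \frac{1}{38}\right) + 223 = \left(- \frac{1}{38} + P\right) + 223 = \frac{8473}{38} + P$)
$\frac{j{\left(Q{\left(19 \right)} \right)} - 4627713}{f{\left(-1963,-683 \right)} + 4498692} = \frac{\left(\frac{8473}{38} + 0\right) - 4627713}{\left(-1\right) \left(-1963\right) + 4498692} = \frac{\frac{8473}{38} - 4627713}{1963 + 4498692} = - \frac{175844621}{38 \cdot 4500655} = \left(- \frac{175844621}{38}\right) \frac{1}{4500655} = - \frac{175844621}{171024890}$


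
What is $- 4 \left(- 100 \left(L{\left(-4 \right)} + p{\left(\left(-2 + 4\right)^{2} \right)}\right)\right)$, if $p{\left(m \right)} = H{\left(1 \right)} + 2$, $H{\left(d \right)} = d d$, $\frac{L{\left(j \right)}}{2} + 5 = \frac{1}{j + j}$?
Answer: $-2900$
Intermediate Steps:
$L{\left(j \right)} = -10 + \frac{1}{j}$ ($L{\left(j \right)} = -10 + \frac{2}{j + j} = -10 + \frac{2}{2 j} = -10 + 2 \frac{1}{2 j} = -10 + \frac{1}{j}$)
$H{\left(d \right)} = d^{2}$
$p{\left(m \right)} = 3$ ($p{\left(m \right)} = 1^{2} + 2 = 1 + 2 = 3$)
$- 4 \left(- 100 \left(L{\left(-4 \right)} + p{\left(\left(-2 + 4\right)^{2} \right)}\right)\right) = - 4 \left(- 100 \left(\left(-10 + \frac{1}{-4}\right) + 3\right)\right) = - 4 \left(- 100 \left(\left(-10 - \frac{1}{4}\right) + 3\right)\right) = - 4 \left(- 100 \left(- \frac{41}{4} + 3\right)\right) = - 4 \left(\left(-100\right) \left(- \frac{29}{4}\right)\right) = \left(-4\right) 725 = -2900$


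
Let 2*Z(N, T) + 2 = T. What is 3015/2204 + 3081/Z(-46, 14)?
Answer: 1134769/2204 ≈ 514.87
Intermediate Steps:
Z(N, T) = -1 + T/2
3015/2204 + 3081/Z(-46, 14) = 3015/2204 + 3081/(-1 + (½)*14) = 3015*(1/2204) + 3081/(-1 + 7) = 3015/2204 + 3081/6 = 3015/2204 + 3081*(⅙) = 3015/2204 + 1027/2 = 1134769/2204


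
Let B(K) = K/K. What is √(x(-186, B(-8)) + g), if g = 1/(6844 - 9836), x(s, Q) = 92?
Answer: √51474181/748 ≈ 9.5916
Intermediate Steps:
B(K) = 1
g = -1/2992 (g = 1/(-2992) = -1/2992 ≈ -0.00033422)
√(x(-186, B(-8)) + g) = √(92 - 1/2992) = √(275263/2992) = √51474181/748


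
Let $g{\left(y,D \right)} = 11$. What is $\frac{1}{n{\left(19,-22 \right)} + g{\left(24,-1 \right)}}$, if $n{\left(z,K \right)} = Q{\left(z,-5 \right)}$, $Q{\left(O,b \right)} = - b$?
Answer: $\frac{1}{16} \approx 0.0625$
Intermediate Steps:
$n{\left(z,K \right)} = 5$ ($n{\left(z,K \right)} = \left(-1\right) \left(-5\right) = 5$)
$\frac{1}{n{\left(19,-22 \right)} + g{\left(24,-1 \right)}} = \frac{1}{5 + 11} = \frac{1}{16}$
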